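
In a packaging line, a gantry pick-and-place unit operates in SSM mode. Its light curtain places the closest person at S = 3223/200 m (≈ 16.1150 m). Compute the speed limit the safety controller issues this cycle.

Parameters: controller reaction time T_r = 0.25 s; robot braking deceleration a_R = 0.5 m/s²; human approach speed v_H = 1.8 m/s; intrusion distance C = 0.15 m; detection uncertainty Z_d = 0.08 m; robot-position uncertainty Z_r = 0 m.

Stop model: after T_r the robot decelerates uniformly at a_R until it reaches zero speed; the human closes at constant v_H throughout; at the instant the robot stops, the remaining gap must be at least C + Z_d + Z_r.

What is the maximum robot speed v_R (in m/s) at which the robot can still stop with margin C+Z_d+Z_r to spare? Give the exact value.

quadratic (1)·v² + (77/20)·v + (-3087/200) = 0
  disc = (77/20)² − 4·(1)·(-3087/200) = 1225/16 ; √disc = 35/4
  v_R = (−(77/20) + 35/4) / (2·(1)) = 49/20 m/s
check:
T_s = v_R/a_R = (49/20)/(1/2) = 4.9000 s
robot in T_r: 2.4500·0.2500 = 0.6125 m
braking distance = 2.4500²/(2·0.5000) = 6.0025 m
person approaches 1.8000·(0.2500+4.9000) = 9.2700 m
margins: 0.1500+0.0800+0.0000 = 0.2300 m
sum ≈ 0.6125+6.0025+9.2700+0.2300 ≈ 16.1150 m = S ✓

v_R_max = 49/20 m/s = 2.4500 m/s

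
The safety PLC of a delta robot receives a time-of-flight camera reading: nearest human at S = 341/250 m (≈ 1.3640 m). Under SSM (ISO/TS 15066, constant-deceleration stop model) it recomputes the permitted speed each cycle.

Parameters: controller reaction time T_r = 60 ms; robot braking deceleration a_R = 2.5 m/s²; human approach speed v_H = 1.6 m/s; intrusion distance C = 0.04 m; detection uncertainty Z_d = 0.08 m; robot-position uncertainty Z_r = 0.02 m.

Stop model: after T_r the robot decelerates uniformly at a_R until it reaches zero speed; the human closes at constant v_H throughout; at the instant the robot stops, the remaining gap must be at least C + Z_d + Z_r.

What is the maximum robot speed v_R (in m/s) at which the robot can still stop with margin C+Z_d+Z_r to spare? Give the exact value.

v_R_max = 6/5 m/s = 1.2000 m/s

collect terms ⇒ (1/5)·v_R² + (7/10)·v_R + (-141/125) = 0
  disc = (7/10)² − 4·(1/5)·(-141/125) = 3481/2500 ; √disc = 59/50
  v_R = (−(7/10) + 59/50) / (2·(1/5)) = 6/5 m/s
check:
stop time T_s = (6/5)/(5/2) = 0.4800 s
robot in T_r: 1.2000·0.0600 = 0.0720 m
robot covers 1.2000·0.4800 − ½·2.5000·0.4800² = 0.2880 m while stopping
human over T_r+T_s: 1.6000·(0.0600+0.4800) = 0.8640 m
margins: 0.0400+0.0800+0.0200 = 0.1400 m
sum ≈ 0.0720+0.2880+0.8640+0.1400 ≈ 1.3640 m = S ✓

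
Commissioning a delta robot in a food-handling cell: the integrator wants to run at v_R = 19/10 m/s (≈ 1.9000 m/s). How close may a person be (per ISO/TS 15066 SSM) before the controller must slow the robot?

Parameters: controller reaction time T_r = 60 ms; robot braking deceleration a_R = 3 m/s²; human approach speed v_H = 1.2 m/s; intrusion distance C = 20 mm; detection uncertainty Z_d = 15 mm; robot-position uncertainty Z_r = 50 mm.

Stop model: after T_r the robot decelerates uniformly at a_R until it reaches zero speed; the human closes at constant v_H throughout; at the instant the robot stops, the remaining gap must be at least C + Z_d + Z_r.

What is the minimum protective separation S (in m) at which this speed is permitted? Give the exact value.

braking lasts T_s = (19/10)/3 = 0.6333 s
reaction-phase robot travel = 1.9000·0.0600 = 0.1140 m
robot under decel: 1.9000²/(2·3.0000) = 0.6017 m
human closes 1.2000·0.6933 = 0.8320 m
margins: 0.0200+0.0150+0.0500 = 0.0850 m
S_min ≈ 0.1140+0.6017+0.8320+0.0850  ⇒  S_min = 2449/1500 m

S_min = 2449/1500 m = 1.6327 m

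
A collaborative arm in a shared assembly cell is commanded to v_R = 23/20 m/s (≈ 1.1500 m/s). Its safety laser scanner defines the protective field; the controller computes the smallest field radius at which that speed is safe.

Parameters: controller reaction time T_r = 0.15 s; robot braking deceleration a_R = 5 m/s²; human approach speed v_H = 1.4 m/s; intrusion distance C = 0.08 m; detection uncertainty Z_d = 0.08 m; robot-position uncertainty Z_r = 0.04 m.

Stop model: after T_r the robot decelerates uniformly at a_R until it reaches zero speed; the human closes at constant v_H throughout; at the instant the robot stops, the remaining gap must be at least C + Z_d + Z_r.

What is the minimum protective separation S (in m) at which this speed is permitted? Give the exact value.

S_min = 4147/4000 m = 1.0368 m

braking lasts T_s = (23/20)/5 = 0.2300 s
robot covers v_R·T_r = 1.1500·0.1500 = 0.1725 m before braking
robot covers 1.1500·0.2300 − ½·5.0000·0.2300² = 0.1323 m while stopping
human over T_r+T_s: 1.4000·(0.1500+0.2300) = 0.5320 m
residual clearance needed = 0.0800+0.0800+0.0400 = 0.2000 m
S_min ≈ 0.1725+0.1323+0.5320+0.2000  ⇒  S_min = 4147/4000 m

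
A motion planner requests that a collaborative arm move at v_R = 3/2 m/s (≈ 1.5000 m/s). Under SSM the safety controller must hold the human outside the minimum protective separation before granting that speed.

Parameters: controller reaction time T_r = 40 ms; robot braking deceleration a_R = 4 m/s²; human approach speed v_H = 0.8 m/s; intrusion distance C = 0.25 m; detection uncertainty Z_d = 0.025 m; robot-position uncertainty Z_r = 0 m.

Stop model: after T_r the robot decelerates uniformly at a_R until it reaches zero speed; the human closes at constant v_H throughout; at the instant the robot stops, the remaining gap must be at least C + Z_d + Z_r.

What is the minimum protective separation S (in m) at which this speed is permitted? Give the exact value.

braking lasts T_s = (3/2)/4 = 0.3750 s
robot in T_r: 1.5000·0.0400 = 0.0600 m
braking distance = 1.5000²/(2·4.0000) = 0.2812 m
person approaches 0.8000·(0.0400+0.3750) = 0.3320 m
margins: 0.2500+0.0250+0.0000 = 0.2750 m
S_min ≈ 0.0600+0.2812+0.3320+0.2750  ⇒  S_min = 3793/4000 m

S_min = 3793/4000 m = 0.9483 m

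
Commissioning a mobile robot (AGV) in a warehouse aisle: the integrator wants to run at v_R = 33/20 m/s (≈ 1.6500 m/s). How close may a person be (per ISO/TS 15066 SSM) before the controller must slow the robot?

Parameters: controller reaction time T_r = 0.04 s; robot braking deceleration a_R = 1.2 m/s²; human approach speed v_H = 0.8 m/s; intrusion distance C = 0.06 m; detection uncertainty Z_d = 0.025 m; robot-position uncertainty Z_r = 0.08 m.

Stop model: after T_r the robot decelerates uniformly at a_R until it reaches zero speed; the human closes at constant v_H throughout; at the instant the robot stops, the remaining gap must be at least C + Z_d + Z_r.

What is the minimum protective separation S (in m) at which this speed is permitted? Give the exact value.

T_s = v_R/a_R = (33/20)/(6/5) = 1.3750 s
reaction-phase robot travel = 1.6500·0.0400 = 0.0660 m
braking distance = 1.6500²/(2·1.2000) = 1.1344 m
human closes 0.8000·1.4150 = 1.1320 m
residual clearance needed = 0.0600+0.0250+0.0800 = 0.1650 m
S_min ≈ 0.0660+1.1344+1.1320+0.1650  ⇒  S_min = 19979/8000 m

S_min = 19979/8000 m = 2.4974 m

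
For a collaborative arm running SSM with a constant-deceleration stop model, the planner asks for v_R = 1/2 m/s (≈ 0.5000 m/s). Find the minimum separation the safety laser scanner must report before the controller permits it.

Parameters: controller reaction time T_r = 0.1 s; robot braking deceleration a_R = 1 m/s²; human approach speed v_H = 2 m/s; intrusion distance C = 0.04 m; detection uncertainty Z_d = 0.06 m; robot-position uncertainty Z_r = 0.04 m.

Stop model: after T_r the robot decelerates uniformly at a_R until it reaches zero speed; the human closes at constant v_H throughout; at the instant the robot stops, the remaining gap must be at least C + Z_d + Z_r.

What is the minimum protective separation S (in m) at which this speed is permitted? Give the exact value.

T_s = v_R/a_R = (1/2)/1 = 0.5000 s
robot in T_r: 0.5000·0.1000 = 0.0500 m
braking distance = 0.5000²/(2·1.0000) = 0.1250 m
human over T_r+T_s: 2.0000·(0.1000+0.5000) = 1.2000 m
margins: 0.0400+0.0600+0.0400 = 0.1400 m
S_min ≈ 0.0500+0.1250+1.2000+0.1400  ⇒  S_min = 303/200 m

S_min = 303/200 m = 1.5150 m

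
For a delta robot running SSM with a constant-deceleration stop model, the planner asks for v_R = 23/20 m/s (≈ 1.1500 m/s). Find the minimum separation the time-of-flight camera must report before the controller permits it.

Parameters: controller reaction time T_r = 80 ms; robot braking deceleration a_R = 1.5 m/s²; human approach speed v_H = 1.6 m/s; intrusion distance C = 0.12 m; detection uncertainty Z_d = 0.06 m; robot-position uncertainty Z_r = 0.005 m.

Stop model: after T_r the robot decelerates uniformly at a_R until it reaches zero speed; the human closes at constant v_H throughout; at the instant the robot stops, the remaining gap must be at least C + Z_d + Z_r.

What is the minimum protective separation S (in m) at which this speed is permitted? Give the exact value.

S_min = 829/400 m = 2.0725 m

braking lasts T_s = (23/20)/(3/2) = 0.7667 s
robot in T_r: 1.1500·0.0800 = 0.0920 m
braking distance = 1.1500²/(2·1.5000) = 0.4408 m
person approaches 1.6000·(0.0800+0.7667) = 1.3547 m
residual clearance needed = 0.1200+0.0600+0.0050 = 0.1850 m
S_min ≈ 0.0920+0.4408+1.3547+0.1850  ⇒  S_min = 829/400 m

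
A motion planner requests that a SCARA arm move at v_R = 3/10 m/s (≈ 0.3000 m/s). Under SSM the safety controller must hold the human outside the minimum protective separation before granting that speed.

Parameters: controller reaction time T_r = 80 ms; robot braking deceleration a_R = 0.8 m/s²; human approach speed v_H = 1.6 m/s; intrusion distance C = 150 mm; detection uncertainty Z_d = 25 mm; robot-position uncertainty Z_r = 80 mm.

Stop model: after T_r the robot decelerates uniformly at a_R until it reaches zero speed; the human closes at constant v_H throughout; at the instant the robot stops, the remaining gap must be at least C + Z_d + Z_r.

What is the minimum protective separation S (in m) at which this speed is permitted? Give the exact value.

stop time T_s = (3/10)/(4/5) = 0.3750 s
robot in T_r: 0.3000·0.0800 = 0.0240 m
robot under decel: 0.3000²/(2·0.8000) = 0.0563 m
human closes 1.6000·0.4550 = 0.7280 m
margins: 0.1500+0.0250+0.0800 = 0.2550 m
S_min ≈ 0.0240+0.0563+0.7280+0.2550  ⇒  S_min = 4253/4000 m

S_min = 4253/4000 m = 1.0633 m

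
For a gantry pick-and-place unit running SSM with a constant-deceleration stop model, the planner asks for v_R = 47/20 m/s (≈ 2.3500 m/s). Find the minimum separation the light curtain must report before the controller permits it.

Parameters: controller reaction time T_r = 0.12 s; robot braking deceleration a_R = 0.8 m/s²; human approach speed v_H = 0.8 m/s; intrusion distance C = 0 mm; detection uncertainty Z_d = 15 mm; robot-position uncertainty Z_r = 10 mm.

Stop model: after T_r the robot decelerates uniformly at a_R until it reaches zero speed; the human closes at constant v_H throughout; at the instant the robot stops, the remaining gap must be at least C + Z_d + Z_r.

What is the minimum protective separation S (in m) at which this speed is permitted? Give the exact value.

stop time T_s = (47/20)/(4/5) = 2.9375 s
reaction-phase robot travel = 2.3500·0.1200 = 0.2820 m
braking distance = 2.3500²/(2·0.8000) = 3.4516 m
human closes 0.8000·3.0575 = 2.4460 m
C+Z_d+Z_r = 0.0000+0.0150+0.0100 = 0.0250 m
S_min ≈ 0.2820+3.4516+2.4460+0.0250  ⇒  S_min = 99273/16000 m

S_min = 99273/16000 m = 6.2046 m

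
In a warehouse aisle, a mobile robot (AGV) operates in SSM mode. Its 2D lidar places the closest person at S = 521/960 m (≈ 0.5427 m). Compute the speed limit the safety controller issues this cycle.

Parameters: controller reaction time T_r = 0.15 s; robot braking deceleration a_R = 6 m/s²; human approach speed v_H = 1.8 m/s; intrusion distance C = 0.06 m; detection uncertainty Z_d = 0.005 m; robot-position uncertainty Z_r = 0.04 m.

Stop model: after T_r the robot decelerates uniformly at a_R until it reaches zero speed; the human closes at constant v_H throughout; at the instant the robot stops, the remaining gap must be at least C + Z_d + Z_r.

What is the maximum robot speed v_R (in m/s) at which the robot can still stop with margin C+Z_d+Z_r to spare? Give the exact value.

v_R_max = 7/20 m/s = 0.3500 m/s

at the boundary: (1/12)·v² + (9/20)·v + (-161/960) = 0
  disc = (9/20)² − 4·(1/12)·(-161/960) = 3721/14400 ; √disc = 61/120
  v_R = (−(9/20) + 61/120) / (2·(1/12)) = 7/20 m/s
check:
stop time T_s = (7/20)/6 = 0.0583 s
reaction-phase robot travel = 0.3500·0.1500 = 0.0525 m
braking distance = 0.3500²/(2·6.0000) = 0.0102 m
human over T_r+T_s: 1.8000·(0.1500+0.0583) = 0.3750 m
C+Z_d+Z_r = 0.0600+0.0050+0.0400 = 0.1050 m
sum ≈ 0.0525+0.0102+0.3750+0.1050 ≈ 0.5427 m = S ✓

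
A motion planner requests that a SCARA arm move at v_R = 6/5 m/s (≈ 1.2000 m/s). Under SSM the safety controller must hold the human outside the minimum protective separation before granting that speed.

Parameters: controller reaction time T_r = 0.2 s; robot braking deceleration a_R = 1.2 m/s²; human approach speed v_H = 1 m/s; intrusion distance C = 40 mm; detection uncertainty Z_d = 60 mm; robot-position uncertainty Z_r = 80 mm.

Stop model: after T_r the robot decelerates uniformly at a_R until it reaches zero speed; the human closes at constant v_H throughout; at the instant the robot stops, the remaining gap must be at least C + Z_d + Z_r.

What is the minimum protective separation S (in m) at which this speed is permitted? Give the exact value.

braking lasts T_s = (6/5)/(6/5) = 1.0000 s
robot covers v_R·T_r = 1.2000·0.2000 = 0.2400 m before braking
robot covers 1.2000·1.0000 − ½·1.2000·1.0000² = 0.6000 m while stopping
person approaches 1.0000·(0.2000+1.0000) = 1.2000 m
residual clearance needed = 0.0400+0.0600+0.0800 = 0.1800 m
S_min ≈ 0.2400+0.6000+1.2000+0.1800  ⇒  S_min = 111/50 m

S_min = 111/50 m = 2.2200 m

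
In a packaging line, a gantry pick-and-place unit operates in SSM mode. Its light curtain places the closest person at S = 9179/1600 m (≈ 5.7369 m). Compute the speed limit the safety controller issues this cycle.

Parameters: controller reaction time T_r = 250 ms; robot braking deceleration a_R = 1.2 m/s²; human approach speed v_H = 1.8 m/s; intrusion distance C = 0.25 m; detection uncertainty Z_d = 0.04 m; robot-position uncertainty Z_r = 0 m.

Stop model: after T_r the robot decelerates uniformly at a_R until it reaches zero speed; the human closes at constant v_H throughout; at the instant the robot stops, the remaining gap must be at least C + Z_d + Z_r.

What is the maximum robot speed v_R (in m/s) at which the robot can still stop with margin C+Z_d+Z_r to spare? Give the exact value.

v_R_max = 39/20 m/s = 1.9500 m/s

at the boundary: (5/12)·v² + (7/4)·v + (-1599/320) = 0
  disc = (7/4)² − 4·(5/12)·(-1599/320) = 729/64 ; √disc = 27/8
  v_R = (−(7/4) + 27/8) / (2·(5/12)) = 39/20 m/s
check:
braking lasts T_s = (39/20)/(6/5) = 1.6250 s
robot in T_r: 1.9500·0.2500 = 0.4875 m
braking distance = 1.9500²/(2·1.2000) = 1.5844 m
person approaches 1.8000·(0.2500+1.6250) = 3.3750 m
residual clearance needed = 0.2500+0.0400+0.0000 = 0.2900 m
sum ≈ 0.4875+1.5844+3.3750+0.2900 ≈ 5.7369 m = S ✓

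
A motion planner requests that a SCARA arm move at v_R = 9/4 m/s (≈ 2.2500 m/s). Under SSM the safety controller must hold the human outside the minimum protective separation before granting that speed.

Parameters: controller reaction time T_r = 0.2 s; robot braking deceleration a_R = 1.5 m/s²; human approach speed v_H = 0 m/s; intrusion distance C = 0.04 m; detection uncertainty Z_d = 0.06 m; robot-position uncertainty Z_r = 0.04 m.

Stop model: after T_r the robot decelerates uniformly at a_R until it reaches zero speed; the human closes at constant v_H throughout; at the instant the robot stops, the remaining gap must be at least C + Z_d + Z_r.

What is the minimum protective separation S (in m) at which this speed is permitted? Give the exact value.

S_min = 911/400 m = 2.2775 m

braking lasts T_s = (9/4)/(3/2) = 1.5000 s
robot covers v_R·T_r = 2.2500·0.2000 = 0.4500 m before braking
robot under decel: 2.2500²/(2·1.5000) = 1.6875 m
person approaches 0.0000·(0.2000+1.5000) = 0.0000 m
margins: 0.0400+0.0600+0.0400 = 0.1400 m
S_min ≈ 0.4500+1.6875+0.0000+0.1400  ⇒  S_min = 911/400 m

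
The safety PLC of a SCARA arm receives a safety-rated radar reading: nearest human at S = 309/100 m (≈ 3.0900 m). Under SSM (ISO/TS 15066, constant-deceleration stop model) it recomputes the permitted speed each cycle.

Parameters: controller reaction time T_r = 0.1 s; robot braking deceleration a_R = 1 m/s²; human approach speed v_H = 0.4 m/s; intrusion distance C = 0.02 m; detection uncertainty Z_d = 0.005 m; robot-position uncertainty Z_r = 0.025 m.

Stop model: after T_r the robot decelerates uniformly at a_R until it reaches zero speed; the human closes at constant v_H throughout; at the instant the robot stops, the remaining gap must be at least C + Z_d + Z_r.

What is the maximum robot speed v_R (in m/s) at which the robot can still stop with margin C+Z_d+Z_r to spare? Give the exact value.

v_R_max = 2 m/s = 2.0000 m/s

collect terms ⇒ (1/2)·v_R² + (1/2)·v_R + (-3) = 0
  disc = (1/2)² − 4·(1/2)·(-3) = 25/4 ; √disc = 5/2
  v_R = (−(1/2) + 5/2) / (2·(1/2)) = 2 m/s
check:
braking lasts T_s = 2/1 = 2.0000 s
reaction-phase robot travel = 2.0000·0.1000 = 0.2000 m
robot under decel: 2.0000²/(2·1.0000) = 2.0000 m
person approaches 0.4000·(0.1000+2.0000) = 0.8400 m
C+Z_d+Z_r = 0.0200+0.0050+0.0250 = 0.0500 m
sum ≈ 0.2000+2.0000+0.8400+0.0500 ≈ 3.0900 m = S ✓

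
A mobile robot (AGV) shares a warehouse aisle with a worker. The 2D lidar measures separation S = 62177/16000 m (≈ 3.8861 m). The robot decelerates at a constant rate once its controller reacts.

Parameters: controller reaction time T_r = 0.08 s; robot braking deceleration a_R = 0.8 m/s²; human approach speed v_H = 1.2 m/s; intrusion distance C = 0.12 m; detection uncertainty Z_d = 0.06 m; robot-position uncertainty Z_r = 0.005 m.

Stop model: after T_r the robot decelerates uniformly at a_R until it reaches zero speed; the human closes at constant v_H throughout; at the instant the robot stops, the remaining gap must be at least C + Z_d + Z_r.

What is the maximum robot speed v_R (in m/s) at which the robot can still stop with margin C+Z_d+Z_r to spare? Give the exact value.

at the boundary: (5/8)·v² + (79/50)·v + (-57681/16000) = 0
  disc = (79/50)² − 4·(5/8)·(-57681/16000) = 1841449/160000 ; √disc = 1357/400
  v_R = (−(79/50) + 1357/400) / (2·(5/8)) = 29/20 m/s
check:
braking lasts T_s = (29/20)/(4/5) = 1.8125 s
robot covers v_R·T_r = 1.4500·0.0800 = 0.1160 m before braking
robot covers 1.4500·1.8125 − ½·0.8000·1.8125² = 1.3141 m while stopping
human closes 1.2000·1.8925 = 2.2710 m
C+Z_d+Z_r = 0.1200+0.0600+0.0050 = 0.1850 m
sum ≈ 0.1160+1.3141+2.2710+0.1850 ≈ 3.8861 m = S ✓

v_R_max = 29/20 m/s = 1.4500 m/s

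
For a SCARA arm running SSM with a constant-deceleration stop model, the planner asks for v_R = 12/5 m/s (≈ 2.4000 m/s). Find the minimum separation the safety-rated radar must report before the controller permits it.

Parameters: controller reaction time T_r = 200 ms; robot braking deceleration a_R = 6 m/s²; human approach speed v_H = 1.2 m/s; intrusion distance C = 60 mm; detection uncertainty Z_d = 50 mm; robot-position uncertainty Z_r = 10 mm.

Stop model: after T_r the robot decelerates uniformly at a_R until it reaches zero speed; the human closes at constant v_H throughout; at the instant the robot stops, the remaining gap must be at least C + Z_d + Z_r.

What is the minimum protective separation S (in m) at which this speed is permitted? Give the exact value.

stop time T_s = (12/5)/6 = 0.4000 s
reaction-phase robot travel = 2.4000·0.2000 = 0.4800 m
braking distance = 2.4000²/(2·6.0000) = 0.4800 m
human closes 1.2000·0.6000 = 0.7200 m
residual clearance needed = 0.0600+0.0500+0.0100 = 0.1200 m
S_min ≈ 0.4800+0.4800+0.7200+0.1200  ⇒  S_min = 9/5 m

S_min = 9/5 m = 1.8000 m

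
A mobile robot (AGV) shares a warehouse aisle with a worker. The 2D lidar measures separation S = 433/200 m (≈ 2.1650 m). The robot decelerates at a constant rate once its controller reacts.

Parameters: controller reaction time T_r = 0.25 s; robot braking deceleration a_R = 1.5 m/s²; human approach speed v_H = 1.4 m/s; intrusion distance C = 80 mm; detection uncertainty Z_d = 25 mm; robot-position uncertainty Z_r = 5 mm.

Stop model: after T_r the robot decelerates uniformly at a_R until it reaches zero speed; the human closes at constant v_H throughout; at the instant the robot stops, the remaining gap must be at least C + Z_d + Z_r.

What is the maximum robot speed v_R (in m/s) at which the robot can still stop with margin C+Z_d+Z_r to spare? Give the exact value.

v_R_max = 11/10 m/s = 1.1000 m/s

at the boundary: (1/3)·v² + (71/60)·v + (-341/200) = 0
  disc = (71/60)² − 4·(1/3)·(-341/200) = 529/144 ; √disc = 23/12
  v_R = (−(71/60) + 23/12) / (2·(1/3)) = 11/10 m/s
check:
braking lasts T_s = (11/10)/(3/2) = 0.7333 s
reaction-phase robot travel = 1.1000·0.2500 = 0.2750 m
braking distance = 1.1000²/(2·1.5000) = 0.4033 m
human closes 1.4000·0.9833 = 1.3767 m
margins: 0.0800+0.0250+0.0050 = 0.1100 m
sum ≈ 0.2750+0.4033+1.3767+0.1100 ≈ 2.1650 m = S ✓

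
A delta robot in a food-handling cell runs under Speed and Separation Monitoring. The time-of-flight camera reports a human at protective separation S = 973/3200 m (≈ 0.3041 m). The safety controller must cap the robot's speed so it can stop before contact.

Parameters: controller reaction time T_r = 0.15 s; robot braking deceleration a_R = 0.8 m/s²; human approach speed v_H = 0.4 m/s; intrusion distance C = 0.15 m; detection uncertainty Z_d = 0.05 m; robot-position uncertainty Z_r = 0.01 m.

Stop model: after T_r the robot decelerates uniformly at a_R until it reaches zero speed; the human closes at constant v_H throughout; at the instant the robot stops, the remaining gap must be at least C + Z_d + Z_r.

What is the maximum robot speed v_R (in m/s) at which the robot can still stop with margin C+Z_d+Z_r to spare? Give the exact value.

v_R_max = 1/20 m/s = 0.0500 m/s

at the boundary: (5/8)·v² + (13/20)·v + (-109/3200) = 0
  disc = (13/20)² − 4·(5/8)·(-109/3200) = 3249/6400 ; √disc = 57/80
  v_R = (−(13/20) + 57/80) / (2·(5/8)) = 1/20 m/s
check:
T_s = v_R/a_R = (1/20)/(4/5) = 0.0625 s
robot in T_r: 0.0500·0.1500 = 0.0075 m
robot covers 0.0500·0.0625 − ½·0.8000·0.0625² = 0.0016 m while stopping
person approaches 0.4000·(0.1500+0.0625) = 0.0850 m
residual clearance needed = 0.1500+0.0500+0.0100 = 0.2100 m
sum ≈ 0.0075+0.0016+0.0850+0.2100 ≈ 0.3041 m = S ✓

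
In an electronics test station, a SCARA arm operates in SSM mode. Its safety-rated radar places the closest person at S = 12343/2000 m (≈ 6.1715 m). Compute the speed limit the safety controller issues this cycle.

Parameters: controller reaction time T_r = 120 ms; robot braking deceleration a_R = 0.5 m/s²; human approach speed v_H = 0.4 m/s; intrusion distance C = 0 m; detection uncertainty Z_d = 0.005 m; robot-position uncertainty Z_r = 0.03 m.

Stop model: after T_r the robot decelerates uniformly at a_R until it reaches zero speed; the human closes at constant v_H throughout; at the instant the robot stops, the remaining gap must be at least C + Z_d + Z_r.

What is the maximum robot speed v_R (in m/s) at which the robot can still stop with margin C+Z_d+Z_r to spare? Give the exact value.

collect terms ⇒ (1)·v_R² + (23/25)·v_R + (-12177/2000) = 0
  disc = (23/25)² − 4·(1)·(-12177/2000) = 63001/2500 ; √disc = 251/50
  v_R = (−(23/25) + 251/50) / (2·(1)) = 41/20 m/s
check:
braking lasts T_s = (41/20)/(1/2) = 4.1000 s
robot in T_r: 2.0500·0.1200 = 0.2460 m
braking distance = 2.0500²/(2·0.5000) = 4.2025 m
human closes 0.4000·4.2200 = 1.6880 m
margins: 0.0000+0.0050+0.0300 = 0.0350 m
sum ≈ 0.2460+4.2025+1.6880+0.0350 ≈ 6.1715 m = S ✓

v_R_max = 41/20 m/s = 2.0500 m/s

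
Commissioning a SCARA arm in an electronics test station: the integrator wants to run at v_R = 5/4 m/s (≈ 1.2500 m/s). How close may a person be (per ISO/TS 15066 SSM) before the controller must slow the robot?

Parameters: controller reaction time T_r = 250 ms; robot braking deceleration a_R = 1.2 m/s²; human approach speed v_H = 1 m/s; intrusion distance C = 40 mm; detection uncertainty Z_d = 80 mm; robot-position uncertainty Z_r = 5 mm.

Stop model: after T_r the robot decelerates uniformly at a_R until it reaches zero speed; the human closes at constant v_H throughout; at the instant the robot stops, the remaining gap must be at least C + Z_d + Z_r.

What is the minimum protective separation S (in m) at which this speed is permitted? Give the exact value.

braking lasts T_s = (5/4)/(6/5) = 1.0417 s
robot covers v_R·T_r = 1.2500·0.2500 = 0.3125 m before braking
robot covers 1.2500·1.0417 − ½·1.2000·1.0417² = 0.6510 m while stopping
human closes 1.0000·1.2917 = 1.2917 m
residual clearance needed = 0.0400+0.0800+0.0050 = 0.1250 m
S_min ≈ 0.3125+0.6510+1.2917+0.1250  ⇒  S_min = 457/192 m

S_min = 457/192 m = 2.3802 m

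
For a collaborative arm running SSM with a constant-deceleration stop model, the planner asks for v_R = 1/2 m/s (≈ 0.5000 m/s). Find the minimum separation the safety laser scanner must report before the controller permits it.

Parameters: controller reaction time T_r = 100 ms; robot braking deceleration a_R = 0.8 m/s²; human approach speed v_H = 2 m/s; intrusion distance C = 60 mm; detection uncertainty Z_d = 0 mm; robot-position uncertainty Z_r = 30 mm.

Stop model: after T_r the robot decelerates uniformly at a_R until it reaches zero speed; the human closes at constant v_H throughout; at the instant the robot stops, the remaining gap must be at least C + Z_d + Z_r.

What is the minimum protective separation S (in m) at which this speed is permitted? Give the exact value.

braking lasts T_s = (1/2)/(4/5) = 0.6250 s
robot covers v_R·T_r = 0.5000·0.1000 = 0.0500 m before braking
robot covers 0.5000·0.6250 − ½·0.8000·0.6250² = 0.1562 m while stopping
human over T_r+T_s: 2.0000·(0.1000+0.6250) = 1.4500 m
residual clearance needed = 0.0600+0.0000+0.0300 = 0.0900 m
S_min ≈ 0.0500+0.1562+1.4500+0.0900  ⇒  S_min = 1397/800 m

S_min = 1397/800 m = 1.7463 m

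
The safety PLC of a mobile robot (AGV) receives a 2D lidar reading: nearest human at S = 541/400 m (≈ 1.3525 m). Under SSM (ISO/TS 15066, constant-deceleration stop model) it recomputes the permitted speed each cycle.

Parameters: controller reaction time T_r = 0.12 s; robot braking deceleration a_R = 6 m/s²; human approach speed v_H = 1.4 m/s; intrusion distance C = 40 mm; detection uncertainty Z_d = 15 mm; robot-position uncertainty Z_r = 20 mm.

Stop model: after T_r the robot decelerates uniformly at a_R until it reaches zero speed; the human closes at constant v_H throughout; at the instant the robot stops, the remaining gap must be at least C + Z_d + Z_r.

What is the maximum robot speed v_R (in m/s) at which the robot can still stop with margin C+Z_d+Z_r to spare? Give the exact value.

v_R_max = 21/10 m/s = 2.1000 m/s

quadratic (1/12)·v² + (53/150)·v + (-2219/2000) = 0
  disc = (53/150)² − 4·(1/12)·(-2219/2000) = 44521/90000 ; √disc = 211/300
  v_R = (−(53/150) + 211/300) / (2·(1/12)) = 21/10 m/s
check:
T_s = v_R/a_R = (21/10)/6 = 0.3500 s
robot covers v_R·T_r = 2.1000·0.1200 = 0.2520 m before braking
braking distance = 2.1000²/(2·6.0000) = 0.3675 m
human over T_r+T_s: 1.4000·(0.1200+0.3500) = 0.6580 m
C+Z_d+Z_r = 0.0400+0.0150+0.0200 = 0.0750 m
sum ≈ 0.2520+0.3675+0.6580+0.0750 ≈ 1.3525 m = S ✓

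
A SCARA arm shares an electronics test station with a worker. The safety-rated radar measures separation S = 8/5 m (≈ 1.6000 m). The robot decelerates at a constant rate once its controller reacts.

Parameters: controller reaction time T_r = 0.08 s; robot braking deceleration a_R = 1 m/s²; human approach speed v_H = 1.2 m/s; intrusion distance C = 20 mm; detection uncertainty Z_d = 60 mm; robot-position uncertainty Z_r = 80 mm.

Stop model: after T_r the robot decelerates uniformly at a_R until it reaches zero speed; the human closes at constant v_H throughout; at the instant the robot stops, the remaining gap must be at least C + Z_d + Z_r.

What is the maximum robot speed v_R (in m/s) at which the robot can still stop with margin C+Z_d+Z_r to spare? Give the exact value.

at the boundary: (1/2)·v² + (32/25)·v + (-168/125) = 0
  disc = (32/25)² − 4·(1/2)·(-168/125) = 2704/625 ; √disc = 52/25
  v_R = (−(32/25) + 52/25) / (2·(1/2)) = 4/5 m/s
check:
braking lasts T_s = (4/5)/1 = 0.8000 s
robot in T_r: 0.8000·0.0800 = 0.0640 m
robot covers 0.8000·0.8000 − ½·1.0000·0.8000² = 0.3200 m while stopping
human over T_r+T_s: 1.2000·(0.0800+0.8000) = 1.0560 m
C+Z_d+Z_r = 0.0200+0.0600+0.0800 = 0.1600 m
sum ≈ 0.0640+0.3200+1.0560+0.1600 ≈ 1.6000 m = S ✓

v_R_max = 4/5 m/s = 0.8000 m/s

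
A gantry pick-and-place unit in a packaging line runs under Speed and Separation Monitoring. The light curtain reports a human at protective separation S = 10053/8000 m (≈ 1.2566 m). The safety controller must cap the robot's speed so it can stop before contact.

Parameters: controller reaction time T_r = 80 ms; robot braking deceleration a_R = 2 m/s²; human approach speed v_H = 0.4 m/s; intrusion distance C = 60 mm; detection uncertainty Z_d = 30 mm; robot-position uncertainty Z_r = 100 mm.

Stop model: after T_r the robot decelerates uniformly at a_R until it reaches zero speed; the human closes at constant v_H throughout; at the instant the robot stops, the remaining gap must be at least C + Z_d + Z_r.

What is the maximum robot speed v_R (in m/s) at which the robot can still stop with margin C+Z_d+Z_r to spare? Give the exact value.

quadratic (1/4)·v² + (7/25)·v + (-8277/8000) = 0
  disc = (7/25)² − 4·(1/4)·(-8277/8000) = 44521/40000 ; √disc = 211/200
  v_R = (−(7/25) + 211/200) / (2·(1/4)) = 31/20 m/s
check:
stop time T_s = (31/20)/2 = 0.7750 s
reaction-phase robot travel = 1.5500·0.0800 = 0.1240 m
robot under decel: 1.5500²/(2·2.0000) = 0.6006 m
human over T_r+T_s: 0.4000·(0.0800+0.7750) = 0.3420 m
margins: 0.0600+0.0300+0.1000 = 0.1900 m
sum ≈ 0.1240+0.6006+0.3420+0.1900 ≈ 1.2566 m = S ✓

v_R_max = 31/20 m/s = 1.5500 m/s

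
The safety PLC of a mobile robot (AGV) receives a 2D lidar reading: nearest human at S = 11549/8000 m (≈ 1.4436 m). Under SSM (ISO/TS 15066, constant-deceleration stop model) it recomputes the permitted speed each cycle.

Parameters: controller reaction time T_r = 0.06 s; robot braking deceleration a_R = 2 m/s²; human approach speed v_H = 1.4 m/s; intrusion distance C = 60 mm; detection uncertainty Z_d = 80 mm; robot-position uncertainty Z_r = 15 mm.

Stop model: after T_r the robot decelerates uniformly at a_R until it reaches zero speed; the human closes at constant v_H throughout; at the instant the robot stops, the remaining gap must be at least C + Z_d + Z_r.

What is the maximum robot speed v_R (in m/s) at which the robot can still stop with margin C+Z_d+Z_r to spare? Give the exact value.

at the boundary: (1/4)·v² + (19/25)·v + (-9637/8000) = 0
  disc = (19/25)² − 4·(1/4)·(-9637/8000) = 71289/40000 ; √disc = 267/200
  v_R = (−(19/25) + 267/200) / (2·(1/4)) = 23/20 m/s
check:
braking lasts T_s = (23/20)/2 = 0.5750 s
reaction-phase robot travel = 1.1500·0.0600 = 0.0690 m
robot covers 1.1500·0.5750 − ½·2.0000·0.5750² = 0.3306 m while stopping
person approaches 1.4000·(0.0600+0.5750) = 0.8890 m
residual clearance needed = 0.0600+0.0800+0.0150 = 0.1550 m
sum ≈ 0.0690+0.3306+0.8890+0.1550 ≈ 1.4436 m = S ✓

v_R_max = 23/20 m/s = 1.1500 m/s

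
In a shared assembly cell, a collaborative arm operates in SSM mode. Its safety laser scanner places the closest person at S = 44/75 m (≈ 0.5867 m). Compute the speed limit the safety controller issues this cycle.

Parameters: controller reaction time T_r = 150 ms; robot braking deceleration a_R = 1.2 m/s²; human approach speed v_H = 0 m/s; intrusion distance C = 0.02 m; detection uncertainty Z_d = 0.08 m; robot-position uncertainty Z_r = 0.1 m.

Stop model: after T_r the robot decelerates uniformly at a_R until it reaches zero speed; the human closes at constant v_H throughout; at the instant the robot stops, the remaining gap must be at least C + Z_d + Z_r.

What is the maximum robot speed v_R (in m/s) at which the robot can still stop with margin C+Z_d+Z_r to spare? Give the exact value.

v_R_max = 4/5 m/s = 0.8000 m/s

quadratic (5/12)·v² + (3/20)·v + (-29/75) = 0
  disc = (3/20)² − 4·(5/12)·(-29/75) = 2401/3600 ; √disc = 49/60
  v_R = (−(3/20) + 49/60) / (2·(5/12)) = 4/5 m/s
check:
stop time T_s = (4/5)/(6/5) = 0.6667 s
robot covers v_R·T_r = 0.8000·0.1500 = 0.1200 m before braking
braking distance = 0.8000²/(2·1.2000) = 0.2667 m
human closes 0.0000·0.8167 = 0.0000 m
C+Z_d+Z_r = 0.0200+0.0800+0.1000 = 0.2000 m
sum ≈ 0.1200+0.2667+0.0000+0.2000 ≈ 0.5867 m = S ✓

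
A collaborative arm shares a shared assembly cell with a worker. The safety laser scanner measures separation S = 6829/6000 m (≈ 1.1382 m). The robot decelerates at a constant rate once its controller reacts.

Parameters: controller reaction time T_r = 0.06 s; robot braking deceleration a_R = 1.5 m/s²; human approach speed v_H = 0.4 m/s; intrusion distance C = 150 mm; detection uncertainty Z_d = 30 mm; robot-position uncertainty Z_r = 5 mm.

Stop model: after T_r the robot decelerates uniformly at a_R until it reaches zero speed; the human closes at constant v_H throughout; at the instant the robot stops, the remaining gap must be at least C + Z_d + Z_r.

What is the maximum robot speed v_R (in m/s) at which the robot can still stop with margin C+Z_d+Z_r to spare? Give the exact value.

v_R_max = 5/4 m/s = 1.2500 m/s

at the boundary: (1/3)·v² + (49/150)·v + (-223/240) = 0
  disc = (49/150)² − 4·(1/3)·(-223/240) = 841/625 ; √disc = 29/25
  v_R = (−(49/150) + 29/25) / (2·(1/3)) = 5/4 m/s
check:
braking lasts T_s = (5/4)/(3/2) = 0.8333 s
robot covers v_R·T_r = 1.2500·0.0600 = 0.0750 m before braking
braking distance = 1.2500²/(2·1.5000) = 0.5208 m
person approaches 0.4000·(0.0600+0.8333) = 0.3573 m
margins: 0.1500+0.0300+0.0050 = 0.1850 m
sum ≈ 0.0750+0.5208+0.3573+0.1850 ≈ 1.1382 m = S ✓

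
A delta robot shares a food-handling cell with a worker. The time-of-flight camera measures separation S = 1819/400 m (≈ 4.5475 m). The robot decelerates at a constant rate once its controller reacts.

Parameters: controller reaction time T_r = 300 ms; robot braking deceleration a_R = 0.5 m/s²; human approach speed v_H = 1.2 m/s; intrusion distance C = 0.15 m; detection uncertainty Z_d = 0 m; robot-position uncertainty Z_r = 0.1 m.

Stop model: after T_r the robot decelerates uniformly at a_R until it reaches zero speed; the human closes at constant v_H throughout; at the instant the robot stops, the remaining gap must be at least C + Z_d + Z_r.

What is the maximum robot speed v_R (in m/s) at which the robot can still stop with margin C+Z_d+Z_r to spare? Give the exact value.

v_R_max = 21/20 m/s = 1.0500 m/s

at the boundary: (1)·v² + (27/10)·v + (-63/16) = 0
  disc = (27/10)² − 4·(1)·(-63/16) = 576/25 ; √disc = 24/5
  v_R = (−(27/10) + 24/5) / (2·(1)) = 21/20 m/s
check:
stop time T_s = (21/20)/(1/2) = 2.1000 s
robot covers v_R·T_r = 1.0500·0.3000 = 0.3150 m before braking
robot under decel: 1.0500²/(2·0.5000) = 1.1025 m
human over T_r+T_s: 1.2000·(0.3000+2.1000) = 2.8800 m
residual clearance needed = 0.1500+0.0000+0.1000 = 0.2500 m
sum ≈ 0.3150+1.1025+2.8800+0.2500 ≈ 4.5475 m = S ✓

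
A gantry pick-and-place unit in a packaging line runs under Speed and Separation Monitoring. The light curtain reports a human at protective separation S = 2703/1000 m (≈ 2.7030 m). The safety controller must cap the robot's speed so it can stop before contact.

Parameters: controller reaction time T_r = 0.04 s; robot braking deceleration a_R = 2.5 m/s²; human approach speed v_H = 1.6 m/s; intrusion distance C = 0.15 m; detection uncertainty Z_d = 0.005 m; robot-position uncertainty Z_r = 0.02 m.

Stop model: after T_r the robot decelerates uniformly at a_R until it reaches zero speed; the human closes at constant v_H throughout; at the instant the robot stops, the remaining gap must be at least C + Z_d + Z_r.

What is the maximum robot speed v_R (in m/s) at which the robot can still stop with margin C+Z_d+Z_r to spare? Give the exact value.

quadratic (1/5)·v² + (17/25)·v + (-308/125) = 0
  disc = (17/25)² − 4·(1/5)·(-308/125) = 1521/625 ; √disc = 39/25
  v_R = (−(17/25) + 39/25) / (2·(1/5)) = 11/5 m/s
check:
T_s = v_R/a_R = (11/5)/(5/2) = 0.8800 s
reaction-phase robot travel = 2.2000·0.0400 = 0.0880 m
braking distance = 2.2000²/(2·2.5000) = 0.9680 m
person approaches 1.6000·(0.0400+0.8800) = 1.4720 m
margins: 0.1500+0.0050+0.0200 = 0.1750 m
sum ≈ 0.0880+0.9680+1.4720+0.1750 ≈ 2.7030 m = S ✓

v_R_max = 11/5 m/s = 2.2000 m/s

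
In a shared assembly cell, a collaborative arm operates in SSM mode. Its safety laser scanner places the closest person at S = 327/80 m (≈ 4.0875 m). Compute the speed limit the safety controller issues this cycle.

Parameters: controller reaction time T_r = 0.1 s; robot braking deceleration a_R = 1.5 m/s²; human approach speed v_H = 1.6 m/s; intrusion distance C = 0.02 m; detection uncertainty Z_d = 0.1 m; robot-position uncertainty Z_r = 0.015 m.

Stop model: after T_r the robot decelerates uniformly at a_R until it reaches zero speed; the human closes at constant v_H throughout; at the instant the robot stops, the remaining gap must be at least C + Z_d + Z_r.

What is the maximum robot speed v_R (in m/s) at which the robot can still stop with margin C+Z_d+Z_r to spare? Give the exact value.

collect terms ⇒ (1/3)·v_R² + (7/6)·v_R + (-1517/400) = 0
  disc = (7/6)² − 4·(1/3)·(-1517/400) = 1444/225 ; √disc = 38/15
  v_R = (−(7/6) + 38/15) / (2·(1/3)) = 41/20 m/s
check:
braking lasts T_s = (41/20)/(3/2) = 1.3667 s
robot in T_r: 2.0500·0.1000 = 0.2050 m
robot under decel: 2.0500²/(2·1.5000) = 1.4008 m
person approaches 1.6000·(0.1000+1.3667) = 2.3467 m
residual clearance needed = 0.0200+0.1000+0.0150 = 0.1350 m
sum ≈ 0.2050+1.4008+2.3467+0.1350 ≈ 4.0875 m = S ✓

v_R_max = 41/20 m/s = 2.0500 m/s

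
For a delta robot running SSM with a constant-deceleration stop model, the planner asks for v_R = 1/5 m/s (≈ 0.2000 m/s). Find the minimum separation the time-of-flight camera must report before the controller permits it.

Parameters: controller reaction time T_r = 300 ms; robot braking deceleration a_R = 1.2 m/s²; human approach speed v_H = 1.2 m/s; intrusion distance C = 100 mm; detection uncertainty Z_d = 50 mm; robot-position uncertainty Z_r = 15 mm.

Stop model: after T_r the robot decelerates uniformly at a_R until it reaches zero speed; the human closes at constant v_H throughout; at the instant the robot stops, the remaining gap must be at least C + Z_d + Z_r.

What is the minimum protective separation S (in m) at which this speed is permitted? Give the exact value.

braking lasts T_s = (1/5)/(6/5) = 0.1667 s
reaction-phase robot travel = 0.2000·0.3000 = 0.0600 m
braking distance = 0.2000²/(2·1.2000) = 0.0167 m
human over T_r+T_s: 1.2000·(0.3000+0.1667) = 0.5600 m
C+Z_d+Z_r = 0.1000+0.0500+0.0150 = 0.1650 m
S_min ≈ 0.0600+0.0167+0.5600+0.1650  ⇒  S_min = 481/600 m

S_min = 481/600 m = 0.8017 m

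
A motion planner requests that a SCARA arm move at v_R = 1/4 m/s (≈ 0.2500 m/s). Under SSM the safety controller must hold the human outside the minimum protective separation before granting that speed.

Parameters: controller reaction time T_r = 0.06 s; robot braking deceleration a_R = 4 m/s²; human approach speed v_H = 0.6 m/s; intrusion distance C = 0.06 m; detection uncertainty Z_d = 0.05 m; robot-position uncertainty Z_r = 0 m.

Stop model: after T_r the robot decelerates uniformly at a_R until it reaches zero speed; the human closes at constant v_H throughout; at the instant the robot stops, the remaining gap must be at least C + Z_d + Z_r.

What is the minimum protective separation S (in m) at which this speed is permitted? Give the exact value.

T_s = v_R/a_R = (1/4)/4 = 0.0625 s
robot covers v_R·T_r = 0.2500·0.0600 = 0.0150 m before braking
braking distance = 0.2500²/(2·4.0000) = 0.0078 m
human over T_r+T_s: 0.6000·(0.0600+0.0625) = 0.0735 m
residual clearance needed = 0.0600+0.0500+0.0000 = 0.1100 m
S_min ≈ 0.0150+0.0078+0.0735+0.1100  ⇒  S_min = 3301/16000 m

S_min = 3301/16000 m = 0.2063 m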